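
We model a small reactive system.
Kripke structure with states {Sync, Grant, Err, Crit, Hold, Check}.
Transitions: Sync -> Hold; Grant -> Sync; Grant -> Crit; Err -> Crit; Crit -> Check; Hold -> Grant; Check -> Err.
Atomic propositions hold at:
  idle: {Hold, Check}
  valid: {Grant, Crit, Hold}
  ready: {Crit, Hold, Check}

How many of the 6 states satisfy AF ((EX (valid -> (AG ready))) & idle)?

3

AG ready: greatest fixpoint, start Z0 = {Crit, Hold, Check}, keep only states in Sat with every successor in Z. Z1 = {Crit}; Z2 = ∅; fixed.
Sat(AG ready) = ∅
Sat(valid -> (AG ready)) = {Sync, Err, Check}
Sat(EX (valid -> (AG ready))) = {s : some successor in {Sync, Err, Check}} = {Grant, Crit, Check}
Sat((EX (valid -> (AG ready))) & idle) = {Check}
AF ((EX (valid -> (AG ready))) & idle): least fixpoint, start Z0 = {Check}, add states with every successor in Z. Z1 = {Crit, Check}; Z2 = {Err, Crit, Check}; fixed.
Sat(AF ((EX (valid -> (AG ready))) & idle)) = {Err, Crit, Check}
|Sat(AF ((EX (valid -> (AG ready))) & idle))| = |{Err, Crit, Check}| = 3.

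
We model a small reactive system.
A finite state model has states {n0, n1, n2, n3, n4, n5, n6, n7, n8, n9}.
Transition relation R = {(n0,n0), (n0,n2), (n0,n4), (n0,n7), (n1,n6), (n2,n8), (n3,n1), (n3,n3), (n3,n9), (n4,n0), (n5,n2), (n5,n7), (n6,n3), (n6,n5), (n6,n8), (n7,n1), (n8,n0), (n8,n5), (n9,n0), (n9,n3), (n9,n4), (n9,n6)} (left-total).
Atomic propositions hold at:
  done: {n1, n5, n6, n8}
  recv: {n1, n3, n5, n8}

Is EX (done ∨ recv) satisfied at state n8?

Sat(done ∨ recv) = {n1, n3, n5, n6, n8}
Sat(EX (done ∨ recv)) = {s : some successor in {n1, n3, n5, n6, n8}} = {n1, n2, n3, n6, n7, n8, n9}
n8 ∈ Sat(EX (done ∨ recv)) = {n1, n2, n3, n6, n7, n8, n9}, so the formula holds at n8.

Yes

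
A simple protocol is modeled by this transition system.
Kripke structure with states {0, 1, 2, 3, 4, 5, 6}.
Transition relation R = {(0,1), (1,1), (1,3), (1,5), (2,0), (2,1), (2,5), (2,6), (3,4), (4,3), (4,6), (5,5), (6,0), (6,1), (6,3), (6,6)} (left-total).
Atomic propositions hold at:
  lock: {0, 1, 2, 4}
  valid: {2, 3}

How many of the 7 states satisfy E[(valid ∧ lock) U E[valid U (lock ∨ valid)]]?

5

Sat(valid ∧ lock) = {2}
Sat(lock ∨ valid) = {0, 1, 2, 3, 4}
E[valid U (lock ∨ valid)]: least fixpoint, start Z0 = Sat((lock ∨ valid)) = {0, 1, 2, 3, 4}, add states in Sat(valid) with some successor in Z. Already a fixed point.
Sat(E[valid U (lock ∨ valid)]) = {0, 1, 2, 3, 4}
E[(valid ∧ lock) U E[valid U (lock ∨ valid)]]: least fixpoint, start Z0 = Sat(E[valid U (lock ∨ valid)]) = {0, 1, 2, 3, 4}, add states in Sat(valid ∧ lock) with some successor in Z. Already a fixed point.
Sat(E[(valid ∧ lock) U E[valid U (lock ∨ valid)]]) = {0, 1, 2, 3, 4}
|Sat(E[(valid ∧ lock) U E[valid U (lock ∨ valid)]])| = |{0, 1, 2, 3, 4}| = 5.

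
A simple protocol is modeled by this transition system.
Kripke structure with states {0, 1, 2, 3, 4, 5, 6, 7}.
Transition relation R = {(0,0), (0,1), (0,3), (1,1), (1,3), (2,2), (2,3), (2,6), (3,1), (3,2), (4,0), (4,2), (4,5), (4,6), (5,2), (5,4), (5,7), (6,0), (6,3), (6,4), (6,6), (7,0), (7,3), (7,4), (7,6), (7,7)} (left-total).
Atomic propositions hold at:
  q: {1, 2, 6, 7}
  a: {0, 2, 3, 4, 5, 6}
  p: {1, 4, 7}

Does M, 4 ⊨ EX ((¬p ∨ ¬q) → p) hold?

No

Sat(¬p) = {0, 2, 3, 5, 6}
Sat(¬q) = {0, 3, 4, 5}
Sat(¬p ∨ ¬q) = {0, 2, 3, 4, 5, 6}
Sat((¬p ∨ ¬q) → p) = {1, 4, 7}
Sat(EX ((¬p ∨ ¬q) → p)) = {s : some successor in {1, 4, 7}} = {0, 1, 3, 5, 6, 7}
4 ∉ Sat(EX ((¬p ∨ ¬q) → p)) = {0, 1, 3, 5, 6, 7}, so the formula does not hold at 4.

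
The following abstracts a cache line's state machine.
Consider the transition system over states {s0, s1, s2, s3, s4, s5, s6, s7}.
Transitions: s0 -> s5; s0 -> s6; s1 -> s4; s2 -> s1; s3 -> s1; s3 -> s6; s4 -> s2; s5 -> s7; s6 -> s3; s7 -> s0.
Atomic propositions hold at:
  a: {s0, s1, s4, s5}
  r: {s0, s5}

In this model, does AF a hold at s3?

No

AF a: least fixpoint, start Z0 = {s0, s1, s4, s5}, add states with every successor in Z. Z1 = {s0, s1, s2, s4, s5, s7}; fixed.
Sat(AF a) = {s0, s1, s2, s4, s5, s7}
s3 ∉ Sat(AF a) = {s0, s1, s2, s4, s5, s7}, so the formula does not hold at s3.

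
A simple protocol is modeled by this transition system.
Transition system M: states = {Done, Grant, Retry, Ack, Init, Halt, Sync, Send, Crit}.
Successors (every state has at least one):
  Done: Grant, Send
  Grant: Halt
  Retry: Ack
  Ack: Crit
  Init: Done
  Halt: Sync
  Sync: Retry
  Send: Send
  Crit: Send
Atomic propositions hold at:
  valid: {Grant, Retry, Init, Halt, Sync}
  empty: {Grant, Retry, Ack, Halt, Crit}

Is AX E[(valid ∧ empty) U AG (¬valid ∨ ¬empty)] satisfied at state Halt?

Sat(valid ∧ empty) = {Grant, Retry, Halt}
Sat(¬valid) = {Done, Ack, Send, Crit}
Sat(¬empty) = {Done, Init, Sync, Send}
Sat(¬valid ∨ ¬empty) = {Done, Ack, Init, Sync, Send, Crit}
AG (¬valid ∨ ¬empty): greatest fixpoint, start Z0 = {Done, Ack, Init, Sync, Send, Crit}, keep only states in Sat with every successor in Z. Z1 = {Ack, Init, Send, Crit}; Z2 = {Ack, Send, Crit}; fixed.
Sat(AG (¬valid ∨ ¬empty)) = {Ack, Send, Crit}
E[(valid ∧ empty) U AG (¬valid ∨ ¬empty)]: least fixpoint, start Z0 = Sat(AG (¬valid ∨ ¬empty)) = {Ack, Send, Crit}, add states in Sat(valid ∧ empty) with some successor in Z. Z1 = {Retry, Ack, Send, Crit}; fixed.
Sat(E[(valid ∧ empty) U AG (¬valid ∨ ¬empty)]) = {Retry, Ack, Send, Crit}
Sat(AX E[(valid ∧ empty) U AG (¬valid ∨ ¬empty)]) = {s : every successor in {Retry, Ack, Send, Crit}} = {Retry, Ack, Sync, Send, Crit}
Halt ∉ Sat(AX E[(valid ∧ empty) U AG (¬valid ∨ ¬empty)]) = {Retry, Ack, Sync, Send, Crit}, so the formula does not hold at Halt.

No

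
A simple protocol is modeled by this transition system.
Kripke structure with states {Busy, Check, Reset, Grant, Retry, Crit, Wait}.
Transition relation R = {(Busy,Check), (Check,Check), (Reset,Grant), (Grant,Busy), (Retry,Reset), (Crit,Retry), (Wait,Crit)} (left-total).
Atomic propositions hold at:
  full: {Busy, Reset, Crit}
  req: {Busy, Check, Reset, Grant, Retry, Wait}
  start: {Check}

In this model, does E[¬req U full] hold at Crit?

Yes

Sat(¬req) = {Crit}
E[¬req U full]: least fixpoint, start Z0 = Sat(full) = {Busy, Reset, Crit}, add states in Sat(¬req) with some successor in Z. Already a fixed point.
Sat(E[¬req U full]) = {Busy, Reset, Crit}
Crit ∈ Sat(E[¬req U full]) = {Busy, Reset, Crit}, so the formula holds at Crit.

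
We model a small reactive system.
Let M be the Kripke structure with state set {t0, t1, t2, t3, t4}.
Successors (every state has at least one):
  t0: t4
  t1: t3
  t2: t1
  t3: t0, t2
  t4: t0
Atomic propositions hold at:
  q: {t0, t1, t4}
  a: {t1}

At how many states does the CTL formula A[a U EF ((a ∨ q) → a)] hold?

3

Sat(a ∨ q) = {t0, t1, t4}
Sat((a ∨ q) → a) = {t1, t2, t3}
EF ((a ∨ q) → a): least fixpoint, start Z0 = {t1, t2, t3}, add states with some successor in Z. Already a fixed point.
Sat(EF ((a ∨ q) → a)) = {t1, t2, t3}
A[a U EF ((a ∨ q) → a)]: least fixpoint, start Z0 = Sat(EF ((a ∨ q) → a)) = {t1, t2, t3}, add states in Sat(a) with every successor in Z. Already a fixed point.
Sat(A[a U EF ((a ∨ q) → a)]) = {t1, t2, t3}
|Sat(A[a U EF ((a ∨ q) → a)])| = |{t1, t2, t3}| = 3.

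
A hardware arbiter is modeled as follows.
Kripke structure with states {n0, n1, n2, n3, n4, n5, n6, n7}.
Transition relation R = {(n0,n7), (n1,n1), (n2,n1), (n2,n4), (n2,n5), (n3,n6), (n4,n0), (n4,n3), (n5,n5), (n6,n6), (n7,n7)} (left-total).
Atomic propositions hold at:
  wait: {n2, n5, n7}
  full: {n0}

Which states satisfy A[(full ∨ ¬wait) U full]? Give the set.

{n0}

Sat(¬wait) = {n0, n1, n3, n4, n6}
Sat(full ∨ ¬wait) = {n0, n1, n3, n4, n6}
A[(full ∨ ¬wait) U full]: least fixpoint, start Z0 = Sat(full) = {n0}, add states in Sat(full ∨ ¬wait) with every successor in Z. Already a fixed point.
Sat(A[(full ∨ ¬wait) U full]) = {n0}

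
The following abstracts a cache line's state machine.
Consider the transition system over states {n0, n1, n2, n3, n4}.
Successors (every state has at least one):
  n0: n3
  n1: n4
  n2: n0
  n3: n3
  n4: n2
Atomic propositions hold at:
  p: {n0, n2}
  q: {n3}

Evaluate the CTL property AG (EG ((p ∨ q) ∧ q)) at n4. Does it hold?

No

Sat(p ∨ q) = {n0, n2, n3}
Sat((p ∨ q) ∧ q) = {n3}
EG ((p ∨ q) ∧ q): greatest fixpoint, start Z0 = {n3}, keep only states in Sat with some successor in Z. Already a fixed point.
Sat(EG ((p ∨ q) ∧ q)) = {n3}
AG (EG ((p ∨ q) ∧ q)): greatest fixpoint, start Z0 = {n3}, keep only states in Sat with every successor in Z. Already a fixed point.
Sat(AG (EG ((p ∨ q) ∧ q))) = {n3}
n4 ∉ Sat(AG (EG ((p ∨ q) ∧ q))) = {n3}, so the formula does not hold at n4.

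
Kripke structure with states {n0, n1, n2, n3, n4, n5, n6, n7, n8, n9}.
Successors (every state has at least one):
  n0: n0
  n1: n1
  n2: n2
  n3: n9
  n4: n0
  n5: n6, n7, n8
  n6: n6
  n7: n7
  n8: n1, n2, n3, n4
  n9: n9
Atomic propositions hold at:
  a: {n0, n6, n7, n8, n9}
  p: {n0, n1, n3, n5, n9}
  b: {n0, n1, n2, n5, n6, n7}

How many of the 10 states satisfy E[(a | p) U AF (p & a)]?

Sat(a | p) = {n0, n1, n3, n5, n6, n7, n8, n9}
Sat(p & a) = {n0, n9}
AF (p & a): least fixpoint, start Z0 = {n0, n9}, add states with every successor in Z. Z1 = {n0, n3, n4, n9}; fixed.
Sat(AF (p & a)) = {n0, n3, n4, n9}
E[(a | p) U AF (p & a)]: least fixpoint, start Z0 = Sat(AF (p & a)) = {n0, n3, n4, n9}, add states in Sat(a | p) with some successor in Z. Z1 = {n0, n3, n4, n8, n9}; Z2 = {n0, n3, n4, n5, n8, n9}; fixed.
Sat(E[(a | p) U AF (p & a)]) = {n0, n3, n4, n5, n8, n9}
|Sat(E[(a | p) U AF (p & a)])| = |{n0, n3, n4, n5, n8, n9}| = 6.

6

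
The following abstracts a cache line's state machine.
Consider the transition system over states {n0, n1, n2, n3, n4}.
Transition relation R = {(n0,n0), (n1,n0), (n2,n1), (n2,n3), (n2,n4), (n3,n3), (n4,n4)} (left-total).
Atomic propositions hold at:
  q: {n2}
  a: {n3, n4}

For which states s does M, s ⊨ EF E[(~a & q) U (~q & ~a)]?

Sat(~a) = {n0, n1, n2}
Sat(~a & q) = {n2}
Sat(~q) = {n0, n1, n3, n4}
Sat(~q & ~a) = {n0, n1}
E[(~a & q) U (~q & ~a)]: least fixpoint, start Z0 = Sat((~q & ~a)) = {n0, n1}, add states in Sat(~a & q) with some successor in Z. Z1 = {n0, n1, n2}; fixed.
Sat(E[(~a & q) U (~q & ~a)]) = {n0, n1, n2}
EF E[(~a & q) U (~q & ~a)]: least fixpoint, start Z0 = {n0, n1, n2}, add states with some successor in Z. Already a fixed point.
Sat(EF E[(~a & q) U (~q & ~a)]) = {n0, n1, n2}

{n0, n1, n2}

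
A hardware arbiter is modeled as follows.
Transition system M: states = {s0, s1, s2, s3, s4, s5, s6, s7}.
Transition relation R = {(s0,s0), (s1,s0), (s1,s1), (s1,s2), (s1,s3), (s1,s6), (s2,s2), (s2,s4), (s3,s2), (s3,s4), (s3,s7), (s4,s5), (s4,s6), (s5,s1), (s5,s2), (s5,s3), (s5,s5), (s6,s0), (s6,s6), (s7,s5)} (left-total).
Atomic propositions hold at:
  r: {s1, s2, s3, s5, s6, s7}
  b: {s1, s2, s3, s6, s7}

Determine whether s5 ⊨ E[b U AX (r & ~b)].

Sat(~b) = {s0, s4, s5}
Sat(r & ~b) = {s5}
Sat(AX (r & ~b)) = {s : every successor in {s5}} = {s7}
E[b U AX (r & ~b)]: least fixpoint, start Z0 = Sat(AX (r & ~b)) = {s7}, add states in Sat(b) with some successor in Z. Z1 = {s3, s7}; Z2 = {s1, s3, s7}; fixed.
Sat(E[b U AX (r & ~b)]) = {s1, s3, s7}
s5 ∉ Sat(E[b U AX (r & ~b)]) = {s1, s3, s7}, so the formula does not hold at s5.

No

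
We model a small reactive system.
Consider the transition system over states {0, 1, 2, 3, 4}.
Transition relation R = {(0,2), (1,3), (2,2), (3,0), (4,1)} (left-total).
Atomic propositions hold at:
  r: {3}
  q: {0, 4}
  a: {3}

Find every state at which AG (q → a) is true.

Sat(q → a) = {1, 2, 3}
AG (q → a): greatest fixpoint, start Z0 = {1, 2, 3}, keep only states in Sat with every successor in Z. Z1 = {1, 2}; Z2 = {2}; fixed.
Sat(AG (q → a)) = {2}

{2}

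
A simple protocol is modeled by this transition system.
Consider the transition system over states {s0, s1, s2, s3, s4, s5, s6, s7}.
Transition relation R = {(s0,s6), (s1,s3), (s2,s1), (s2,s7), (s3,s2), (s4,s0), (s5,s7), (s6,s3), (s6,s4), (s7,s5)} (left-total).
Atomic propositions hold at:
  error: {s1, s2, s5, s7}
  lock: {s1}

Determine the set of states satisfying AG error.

AG error: greatest fixpoint, start Z0 = {s1, s2, s5, s7}, keep only states in Sat with every successor in Z. Z1 = {s2, s5, s7}; Z2 = {s5, s7}; fixed.
Sat(AG error) = {s5, s7}

{s5, s7}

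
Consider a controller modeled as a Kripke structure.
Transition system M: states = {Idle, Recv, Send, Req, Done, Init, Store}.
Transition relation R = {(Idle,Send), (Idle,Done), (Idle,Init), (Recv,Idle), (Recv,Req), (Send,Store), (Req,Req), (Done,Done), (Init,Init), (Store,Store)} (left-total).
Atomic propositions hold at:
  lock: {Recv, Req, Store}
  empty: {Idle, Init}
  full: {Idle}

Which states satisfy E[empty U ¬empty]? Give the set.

{Idle, Recv, Send, Req, Done, Store}

Sat(¬empty) = {Recv, Send, Req, Done, Store}
E[empty U ¬empty]: least fixpoint, start Z0 = Sat(¬empty) = {Recv, Send, Req, Done, Store}, add states in Sat(empty) with some successor in Z. Z1 = {Idle, Recv, Send, Req, Done, Store}; fixed.
Sat(E[empty U ¬empty]) = {Idle, Recv, Send, Req, Done, Store}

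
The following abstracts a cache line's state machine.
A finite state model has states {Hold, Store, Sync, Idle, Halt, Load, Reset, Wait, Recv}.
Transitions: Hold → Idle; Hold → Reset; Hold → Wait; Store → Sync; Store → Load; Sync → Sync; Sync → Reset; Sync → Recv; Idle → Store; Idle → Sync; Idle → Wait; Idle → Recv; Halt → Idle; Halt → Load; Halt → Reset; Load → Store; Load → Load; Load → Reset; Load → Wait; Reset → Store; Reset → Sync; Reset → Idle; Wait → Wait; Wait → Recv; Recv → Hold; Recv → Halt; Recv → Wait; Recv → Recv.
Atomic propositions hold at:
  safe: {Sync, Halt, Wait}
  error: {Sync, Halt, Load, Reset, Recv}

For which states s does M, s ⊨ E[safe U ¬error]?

Sat(¬error) = {Hold, Store, Idle, Wait}
E[safe U ¬error]: least fixpoint, start Z0 = Sat(¬error) = {Hold, Store, Idle, Wait}, add states in Sat(safe) with some successor in Z. Z1 = {Hold, Store, Idle, Halt, Wait}; fixed.
Sat(E[safe U ¬error]) = {Hold, Store, Idle, Halt, Wait}

{Hold, Store, Idle, Halt, Wait}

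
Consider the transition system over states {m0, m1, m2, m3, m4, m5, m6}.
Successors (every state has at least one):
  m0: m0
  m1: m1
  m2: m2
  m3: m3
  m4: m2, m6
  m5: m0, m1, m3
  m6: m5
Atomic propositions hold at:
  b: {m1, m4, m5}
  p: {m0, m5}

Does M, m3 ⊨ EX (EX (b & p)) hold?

No

Sat(b & p) = {m5}
Sat(EX (b & p)) = {s : some successor in {m5}} = {m6}
Sat(EX (EX (b & p))) = {s : some successor in {m6}} = {m4}
m3 ∉ Sat(EX (EX (b & p))) = {m4}, so the formula does not hold at m3.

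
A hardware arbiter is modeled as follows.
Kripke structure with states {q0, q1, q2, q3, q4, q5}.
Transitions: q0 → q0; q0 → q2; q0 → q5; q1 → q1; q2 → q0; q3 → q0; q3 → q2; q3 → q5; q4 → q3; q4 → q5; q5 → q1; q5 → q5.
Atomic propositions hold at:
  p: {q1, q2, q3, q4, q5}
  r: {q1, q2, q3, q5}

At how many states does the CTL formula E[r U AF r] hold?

AF r: least fixpoint, start Z0 = {q1, q2, q3, q5}, add states with every successor in Z. Z1 = {q1, q2, q3, q4, q5}; fixed.
Sat(AF r) = {q1, q2, q3, q4, q5}
E[r U AF r]: least fixpoint, start Z0 = Sat(AF r) = {q1, q2, q3, q4, q5}, add states in Sat(r) with some successor in Z. Already a fixed point.
Sat(E[r U AF r]) = {q1, q2, q3, q4, q5}
|Sat(E[r U AF r])| = |{q1, q2, q3, q4, q5}| = 5.

5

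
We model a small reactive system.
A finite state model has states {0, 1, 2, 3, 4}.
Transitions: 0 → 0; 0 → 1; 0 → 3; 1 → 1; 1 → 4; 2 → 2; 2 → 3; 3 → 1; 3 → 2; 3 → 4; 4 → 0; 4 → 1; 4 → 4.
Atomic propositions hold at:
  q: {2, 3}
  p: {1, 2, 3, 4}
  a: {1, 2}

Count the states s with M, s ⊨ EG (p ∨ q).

Sat(p ∨ q) = {1, 2, 3, 4}
EG (p ∨ q): greatest fixpoint, start Z0 = {1, 2, 3, 4}, keep only states in Sat with some successor in Z. Already a fixed point.
Sat(EG (p ∨ q)) = {1, 2, 3, 4}
|Sat(EG (p ∨ q))| = |{1, 2, 3, 4}| = 4.

4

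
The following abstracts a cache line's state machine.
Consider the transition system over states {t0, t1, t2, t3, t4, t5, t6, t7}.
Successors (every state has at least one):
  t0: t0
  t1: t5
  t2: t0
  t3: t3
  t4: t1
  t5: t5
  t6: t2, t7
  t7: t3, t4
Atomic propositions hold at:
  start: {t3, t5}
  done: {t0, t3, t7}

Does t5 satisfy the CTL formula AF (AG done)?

No

AG done: greatest fixpoint, start Z0 = {t0, t3, t7}, keep only states in Sat with every successor in Z. Z1 = {t0, t3}; fixed.
Sat(AG done) = {t0, t3}
AF (AG done): least fixpoint, start Z0 = {t0, t3}, add states with every successor in Z. Z1 = {t0, t2, t3}; fixed.
Sat(AF (AG done)) = {t0, t2, t3}
t5 ∉ Sat(AF (AG done)) = {t0, t2, t3}, so the formula does not hold at t5.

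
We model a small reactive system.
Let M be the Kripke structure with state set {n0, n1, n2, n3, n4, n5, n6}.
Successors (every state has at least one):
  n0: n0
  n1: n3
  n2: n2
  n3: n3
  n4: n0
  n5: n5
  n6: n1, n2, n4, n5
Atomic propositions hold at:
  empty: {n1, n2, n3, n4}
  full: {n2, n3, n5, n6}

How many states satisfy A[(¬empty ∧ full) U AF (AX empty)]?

Sat(¬empty) = {n0, n5, n6}
Sat(¬empty ∧ full) = {n5, n6}
Sat(AX empty) = {s : every successor in {n1, n2, n3, n4}} = {n1, n2, n3}
AF (AX empty): least fixpoint, start Z0 = {n1, n2, n3}, add states with every successor in Z. Already a fixed point.
Sat(AF (AX empty)) = {n1, n2, n3}
A[(¬empty ∧ full) U AF (AX empty)]: least fixpoint, start Z0 = Sat(AF (AX empty)) = {n1, n2, n3}, add states in Sat(¬empty ∧ full) with every successor in Z. Already a fixed point.
Sat(A[(¬empty ∧ full) U AF (AX empty)]) = {n1, n2, n3}
|Sat(A[(¬empty ∧ full) U AF (AX empty)])| = |{n1, n2, n3}| = 3.

3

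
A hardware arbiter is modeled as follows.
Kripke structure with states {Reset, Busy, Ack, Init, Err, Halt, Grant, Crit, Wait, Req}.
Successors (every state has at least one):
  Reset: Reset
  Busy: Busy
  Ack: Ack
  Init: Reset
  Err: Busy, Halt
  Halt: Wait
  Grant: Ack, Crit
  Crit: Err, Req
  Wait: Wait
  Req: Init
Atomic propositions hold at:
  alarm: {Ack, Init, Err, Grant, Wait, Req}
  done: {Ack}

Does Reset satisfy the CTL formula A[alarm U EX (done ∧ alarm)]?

Sat(done ∧ alarm) = {Ack}
Sat(EX (done ∧ alarm)) = {s : some successor in {Ack}} = {Ack, Grant}
A[alarm U EX (done ∧ alarm)]: least fixpoint, start Z0 = Sat(EX (done ∧ alarm)) = {Ack, Grant}, add states in Sat(alarm) with every successor in Z. Already a fixed point.
Sat(A[alarm U EX (done ∧ alarm)]) = {Ack, Grant}
Reset ∉ Sat(A[alarm U EX (done ∧ alarm)]) = {Ack, Grant}, so the formula does not hold at Reset.

No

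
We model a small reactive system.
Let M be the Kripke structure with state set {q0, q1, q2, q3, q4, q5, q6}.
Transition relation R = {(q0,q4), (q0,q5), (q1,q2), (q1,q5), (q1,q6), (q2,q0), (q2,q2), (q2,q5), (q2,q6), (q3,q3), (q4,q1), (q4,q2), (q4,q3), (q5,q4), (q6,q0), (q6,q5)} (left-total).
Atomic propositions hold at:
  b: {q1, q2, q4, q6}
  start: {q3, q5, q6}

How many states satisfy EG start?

EG start: greatest fixpoint, start Z0 = {q3, q5, q6}, keep only states in Sat with some successor in Z. Z1 = {q3, q6}; Z2 = {q3}; fixed.
Sat(EG start) = {q3}
|Sat(EG start)| = |{q3}| = 1.

1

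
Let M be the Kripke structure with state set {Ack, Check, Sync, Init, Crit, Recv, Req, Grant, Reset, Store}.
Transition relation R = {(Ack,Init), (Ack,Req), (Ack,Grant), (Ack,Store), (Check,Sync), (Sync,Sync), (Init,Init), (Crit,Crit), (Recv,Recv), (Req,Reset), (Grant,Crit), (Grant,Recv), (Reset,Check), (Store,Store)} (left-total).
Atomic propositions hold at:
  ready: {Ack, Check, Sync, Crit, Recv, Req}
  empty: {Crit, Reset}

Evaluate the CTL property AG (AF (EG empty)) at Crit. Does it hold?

Yes

EG empty: greatest fixpoint, start Z0 = {Crit, Reset}, keep only states in Sat with some successor in Z. Z1 = {Crit}; fixed.
Sat(EG empty) = {Crit}
AF (EG empty): least fixpoint, start Z0 = {Crit}, add states with every successor in Z. Already a fixed point.
Sat(AF (EG empty)) = {Crit}
AG (AF (EG empty)): greatest fixpoint, start Z0 = {Crit}, keep only states in Sat with every successor in Z. Already a fixed point.
Sat(AG (AF (EG empty))) = {Crit}
Crit ∈ Sat(AG (AF (EG empty))) = {Crit}, so the formula holds at Crit.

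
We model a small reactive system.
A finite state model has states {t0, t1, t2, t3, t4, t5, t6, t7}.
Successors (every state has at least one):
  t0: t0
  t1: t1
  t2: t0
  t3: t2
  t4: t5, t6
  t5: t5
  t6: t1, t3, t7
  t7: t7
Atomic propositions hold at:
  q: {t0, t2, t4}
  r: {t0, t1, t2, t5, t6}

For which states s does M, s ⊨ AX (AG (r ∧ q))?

{t0, t2, t3}

Sat(r ∧ q) = {t0, t2}
AG (r ∧ q): greatest fixpoint, start Z0 = {t0, t2}, keep only states in Sat with every successor in Z. Already a fixed point.
Sat(AG (r ∧ q)) = {t0, t2}
Sat(AX (AG (r ∧ q))) = {s : every successor in {t0, t2}} = {t0, t2, t3}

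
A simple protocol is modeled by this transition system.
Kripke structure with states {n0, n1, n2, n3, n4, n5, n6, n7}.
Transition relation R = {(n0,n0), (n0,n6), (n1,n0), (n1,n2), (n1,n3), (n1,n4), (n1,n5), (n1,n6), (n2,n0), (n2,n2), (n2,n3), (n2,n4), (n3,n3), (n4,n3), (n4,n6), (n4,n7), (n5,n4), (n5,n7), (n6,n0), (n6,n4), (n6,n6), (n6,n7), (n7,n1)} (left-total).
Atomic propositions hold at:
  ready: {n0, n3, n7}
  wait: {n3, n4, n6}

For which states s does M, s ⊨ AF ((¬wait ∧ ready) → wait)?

{n1, n2, n3, n4, n5, n6, n7}

Sat(¬wait) = {n0, n1, n2, n5, n7}
Sat(¬wait ∧ ready) = {n0, n7}
Sat((¬wait ∧ ready) → wait) = {n1, n2, n3, n4, n5, n6}
AF ((¬wait ∧ ready) → wait): least fixpoint, start Z0 = {n1, n2, n3, n4, n5, n6}, add states with every successor in Z. Z1 = {n1, n2, n3, n4, n5, n6, n7}; fixed.
Sat(AF ((¬wait ∧ ready) → wait)) = {n1, n2, n3, n4, n5, n6, n7}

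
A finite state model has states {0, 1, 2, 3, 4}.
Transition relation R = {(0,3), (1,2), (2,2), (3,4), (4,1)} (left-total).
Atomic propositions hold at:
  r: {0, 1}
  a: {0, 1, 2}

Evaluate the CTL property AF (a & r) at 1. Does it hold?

Sat(a & r) = {0, 1}
AF (a & r): least fixpoint, start Z0 = {0, 1}, add states with every successor in Z. Z1 = {0, 1, 4}; Z2 = {0, 1, 3, 4}; fixed.
Sat(AF (a & r)) = {0, 1, 3, 4}
1 ∈ Sat(AF (a & r)) = {0, 1, 3, 4}, so the formula holds at 1.

Yes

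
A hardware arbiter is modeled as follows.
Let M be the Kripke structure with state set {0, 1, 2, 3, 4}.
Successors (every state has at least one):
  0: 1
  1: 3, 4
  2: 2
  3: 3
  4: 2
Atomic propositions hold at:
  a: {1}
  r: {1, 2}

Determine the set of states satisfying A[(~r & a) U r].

Sat(~r) = {0, 3, 4}
Sat(~r & a) = ∅
A[(~r & a) U r]: least fixpoint, start Z0 = Sat(r) = {1, 2}, add states in Sat(~r & a) with every successor in Z. Already a fixed point.
Sat(A[(~r & a) U r]) = {1, 2}

{1, 2}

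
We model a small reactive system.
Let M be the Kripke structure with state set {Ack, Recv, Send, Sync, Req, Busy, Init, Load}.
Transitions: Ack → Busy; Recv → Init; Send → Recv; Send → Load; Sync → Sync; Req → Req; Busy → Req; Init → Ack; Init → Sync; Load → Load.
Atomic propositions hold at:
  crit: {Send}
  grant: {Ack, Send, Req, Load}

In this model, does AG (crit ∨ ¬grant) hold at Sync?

Sat(¬grant) = {Recv, Sync, Busy, Init}
Sat(crit ∨ ¬grant) = {Recv, Send, Sync, Busy, Init}
AG (crit ∨ ¬grant): greatest fixpoint, start Z0 = {Recv, Send, Sync, Busy, Init}, keep only states in Sat with every successor in Z. Z1 = {Recv, Sync}; Z2 = {Sync}; fixed.
Sat(AG (crit ∨ ¬grant)) = {Sync}
Sync ∈ Sat(AG (crit ∨ ¬grant)) = {Sync}, so the formula holds at Sync.

Yes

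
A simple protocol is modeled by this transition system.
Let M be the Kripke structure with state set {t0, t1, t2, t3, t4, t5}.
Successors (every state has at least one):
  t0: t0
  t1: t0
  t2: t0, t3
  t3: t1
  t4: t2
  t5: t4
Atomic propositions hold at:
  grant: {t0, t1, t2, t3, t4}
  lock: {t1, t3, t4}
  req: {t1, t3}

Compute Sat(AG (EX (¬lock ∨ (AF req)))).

{t0, t1, t2, t3, t4}

Sat(¬lock) = {t0, t2, t5}
AF req: least fixpoint, start Z0 = {t1, t3}, add states with every successor in Z. Already a fixed point.
Sat(AF req) = {t1, t3}
Sat(¬lock ∨ (AF req)) = {t0, t1, t2, t3, t5}
Sat(EX (¬lock ∨ (AF req))) = {s : some successor in {t0, t1, t2, t3, t5}} = {t0, t1, t2, t3, t4}
AG (EX (¬lock ∨ (AF req))): greatest fixpoint, start Z0 = {t0, t1, t2, t3, t4}, keep only states in Sat with every successor in Z. Already a fixed point.
Sat(AG (EX (¬lock ∨ (AF req)))) = {t0, t1, t2, t3, t4}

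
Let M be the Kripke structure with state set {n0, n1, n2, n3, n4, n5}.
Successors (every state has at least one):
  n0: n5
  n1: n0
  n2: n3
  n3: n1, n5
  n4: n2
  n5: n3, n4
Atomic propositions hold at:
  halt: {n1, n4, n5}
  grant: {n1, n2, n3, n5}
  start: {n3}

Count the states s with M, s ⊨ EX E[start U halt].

4

E[start U halt]: least fixpoint, start Z0 = Sat(halt) = {n1, n4, n5}, add states in Sat(start) with some successor in Z. Z1 = {n1, n3, n4, n5}; fixed.
Sat(E[start U halt]) = {n1, n3, n4, n5}
Sat(EX E[start U halt]) = {s : some successor in {n1, n3, n4, n5}} = {n0, n2, n3, n5}
|Sat(EX E[start U halt])| = |{n0, n2, n3, n5}| = 4.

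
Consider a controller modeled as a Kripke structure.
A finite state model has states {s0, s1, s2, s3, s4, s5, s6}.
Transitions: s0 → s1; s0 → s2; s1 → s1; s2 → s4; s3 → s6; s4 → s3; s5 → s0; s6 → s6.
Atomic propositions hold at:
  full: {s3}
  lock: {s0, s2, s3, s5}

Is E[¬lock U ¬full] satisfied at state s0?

Sat(¬lock) = {s1, s4, s6}
Sat(¬full) = {s0, s1, s2, s4, s5, s6}
E[¬lock U ¬full]: least fixpoint, start Z0 = Sat(¬full) = {s0, s1, s2, s4, s5, s6}, add states in Sat(¬lock) with some successor in Z. Already a fixed point.
Sat(E[¬lock U ¬full]) = {s0, s1, s2, s4, s5, s6}
s0 ∈ Sat(E[¬lock U ¬full]) = {s0, s1, s2, s4, s5, s6}, so the formula holds at s0.

Yes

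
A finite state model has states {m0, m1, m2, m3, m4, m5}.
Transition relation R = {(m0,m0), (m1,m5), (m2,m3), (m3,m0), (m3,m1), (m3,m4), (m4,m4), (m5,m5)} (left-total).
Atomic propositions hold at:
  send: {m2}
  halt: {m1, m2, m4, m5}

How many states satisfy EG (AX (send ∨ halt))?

3

Sat(send ∨ halt) = {m1, m2, m4, m5}
Sat(AX (send ∨ halt)) = {s : every successor in {m1, m2, m4, m5}} = {m1, m4, m5}
EG (AX (send ∨ halt)): greatest fixpoint, start Z0 = {m1, m4, m5}, keep only states in Sat with some successor in Z. Already a fixed point.
Sat(EG (AX (send ∨ halt))) = {m1, m4, m5}
|Sat(EG (AX (send ∨ halt)))| = |{m1, m4, m5}| = 3.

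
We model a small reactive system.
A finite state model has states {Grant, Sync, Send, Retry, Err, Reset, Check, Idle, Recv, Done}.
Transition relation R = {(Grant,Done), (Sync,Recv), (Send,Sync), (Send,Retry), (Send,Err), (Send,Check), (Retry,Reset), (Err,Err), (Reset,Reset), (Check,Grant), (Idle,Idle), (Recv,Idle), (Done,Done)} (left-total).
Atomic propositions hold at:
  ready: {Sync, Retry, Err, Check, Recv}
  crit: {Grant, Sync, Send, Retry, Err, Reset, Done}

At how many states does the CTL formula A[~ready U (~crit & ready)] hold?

Sat(~ready) = {Grant, Send, Reset, Idle, Done}
Sat(~crit) = {Check, Idle, Recv}
Sat(~crit & ready) = {Check, Recv}
A[~ready U (~crit & ready)]: least fixpoint, start Z0 = Sat((~crit & ready)) = {Check, Recv}, add states in Sat(~ready) with every successor in Z. Already a fixed point.
Sat(A[~ready U (~crit & ready)]) = {Check, Recv}
|Sat(A[~ready U (~crit & ready)])| = |{Check, Recv}| = 2.

2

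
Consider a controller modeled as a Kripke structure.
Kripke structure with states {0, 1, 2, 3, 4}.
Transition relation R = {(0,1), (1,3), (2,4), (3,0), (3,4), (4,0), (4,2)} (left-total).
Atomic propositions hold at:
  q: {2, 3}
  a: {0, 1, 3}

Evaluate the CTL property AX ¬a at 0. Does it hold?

Sat(¬a) = {2, 4}
Sat(AX ¬a) = {s : every successor in {2, 4}} = {2}
0 ∉ Sat(AX ¬a) = {2}, so the formula does not hold at 0.

No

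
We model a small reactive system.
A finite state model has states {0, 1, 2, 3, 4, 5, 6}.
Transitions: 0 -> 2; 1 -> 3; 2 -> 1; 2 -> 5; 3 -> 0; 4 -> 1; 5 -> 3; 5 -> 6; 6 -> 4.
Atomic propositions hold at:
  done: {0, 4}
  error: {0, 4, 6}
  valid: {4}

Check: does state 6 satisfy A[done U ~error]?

No

Sat(~error) = {1, 2, 3, 5}
A[done U ~error]: least fixpoint, start Z0 = Sat(~error) = {1, 2, 3, 5}, add states in Sat(done) with every successor in Z. Z1 = {0, 1, 2, 3, 4, 5}; fixed.
Sat(A[done U ~error]) = {0, 1, 2, 3, 4, 5}
6 ∉ Sat(A[done U ~error]) = {0, 1, 2, 3, 4, 5}, so the formula does not hold at 6.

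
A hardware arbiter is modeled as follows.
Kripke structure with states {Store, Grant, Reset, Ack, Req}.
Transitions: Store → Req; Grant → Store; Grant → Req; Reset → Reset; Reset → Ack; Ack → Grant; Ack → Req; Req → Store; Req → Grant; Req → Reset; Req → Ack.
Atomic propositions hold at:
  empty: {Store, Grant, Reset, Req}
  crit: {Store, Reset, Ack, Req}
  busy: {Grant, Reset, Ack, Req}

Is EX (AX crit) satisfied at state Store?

Sat(AX crit) = {s : every successor in {Store, Reset, Ack, Req}} = {Store, Grant, Reset}
Sat(EX (AX crit)) = {s : some successor in {Store, Grant, Reset}} = {Grant, Reset, Ack, Req}
Store ∉ Sat(EX (AX crit)) = {Grant, Reset, Ack, Req}, so the formula does not hold at Store.

No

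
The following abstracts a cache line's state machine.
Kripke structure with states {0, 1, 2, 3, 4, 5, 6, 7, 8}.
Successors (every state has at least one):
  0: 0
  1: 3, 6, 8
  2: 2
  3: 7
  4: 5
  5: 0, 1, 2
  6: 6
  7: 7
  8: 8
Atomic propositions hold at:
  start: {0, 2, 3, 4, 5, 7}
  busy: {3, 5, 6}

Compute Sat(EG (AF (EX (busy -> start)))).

Sat(busy -> start) = {0, 1, 2, 3, 4, 5, 7, 8}
Sat(EX (busy -> start)) = {s : some successor in {0, 1, 2, 3, 4, 5, 7, 8}} = {0, 1, 2, 3, 4, 5, 7, 8}
AF (EX (busy -> start)): least fixpoint, start Z0 = {0, 1, 2, 3, 4, 5, 7, 8}, add states with every successor in Z. Already a fixed point.
Sat(AF (EX (busy -> start))) = {0, 1, 2, 3, 4, 5, 7, 8}
EG (AF (EX (busy -> start))): greatest fixpoint, start Z0 = {0, 1, 2, 3, 4, 5, 7, 8}, keep only states in Sat with some successor in Z. Already a fixed point.
Sat(EG (AF (EX (busy -> start)))) = {0, 1, 2, 3, 4, 5, 7, 8}

{0, 1, 2, 3, 4, 5, 7, 8}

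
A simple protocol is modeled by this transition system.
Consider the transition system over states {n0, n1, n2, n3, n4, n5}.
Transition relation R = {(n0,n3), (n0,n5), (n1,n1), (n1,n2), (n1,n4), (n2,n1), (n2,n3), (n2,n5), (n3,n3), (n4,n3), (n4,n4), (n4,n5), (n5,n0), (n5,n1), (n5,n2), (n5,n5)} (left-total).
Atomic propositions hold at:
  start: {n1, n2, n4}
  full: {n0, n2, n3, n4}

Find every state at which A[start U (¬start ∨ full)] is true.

Sat(¬start) = {n0, n3, n5}
Sat(¬start ∨ full) = {n0, n2, n3, n4, n5}
A[start U (¬start ∨ full)]: least fixpoint, start Z0 = Sat((¬start ∨ full)) = {n0, n2, n3, n4, n5}, add states in Sat(start) with every successor in Z. Already a fixed point.
Sat(A[start U (¬start ∨ full)]) = {n0, n2, n3, n4, n5}

{n0, n2, n3, n4, n5}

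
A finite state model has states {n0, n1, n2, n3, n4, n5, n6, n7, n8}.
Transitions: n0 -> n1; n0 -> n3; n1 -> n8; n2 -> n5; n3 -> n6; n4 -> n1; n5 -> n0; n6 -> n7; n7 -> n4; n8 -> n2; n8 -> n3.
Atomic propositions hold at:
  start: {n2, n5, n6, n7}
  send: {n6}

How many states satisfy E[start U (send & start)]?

Sat(send & start) = {n6}
E[start U (send & start)]: least fixpoint, start Z0 = Sat((send & start)) = {n6}, add states in Sat(start) with some successor in Z. Already a fixed point.
Sat(E[start U (send & start)]) = {n6}
|Sat(E[start U (send & start)])| = |{n6}| = 1.

1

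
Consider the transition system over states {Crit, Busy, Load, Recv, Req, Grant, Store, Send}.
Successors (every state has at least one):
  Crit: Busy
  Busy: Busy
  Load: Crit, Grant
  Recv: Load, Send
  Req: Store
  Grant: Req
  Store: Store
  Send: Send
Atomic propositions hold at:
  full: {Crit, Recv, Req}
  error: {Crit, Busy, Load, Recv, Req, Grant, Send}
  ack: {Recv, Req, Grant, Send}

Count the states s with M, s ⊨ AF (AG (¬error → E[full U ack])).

3

Sat(¬error) = {Store}
E[full U ack]: least fixpoint, start Z0 = Sat(ack) = {Recv, Req, Grant, Send}, add states in Sat(full) with some successor in Z. Already a fixed point.
Sat(E[full U ack]) = {Recv, Req, Grant, Send}
Sat(¬error → E[full U ack]) = {Crit, Busy, Load, Recv, Req, Grant, Send}
AG (¬error → E[full U ack]): greatest fixpoint, start Z0 = {Crit, Busy, Load, Recv, Req, Grant, Send}, keep only states in Sat with every successor in Z. Z1 = {Crit, Busy, Load, Recv, Grant, Send}; Z2 = {Crit, Busy, Load, Recv, Send}; Z3 = {Crit, Busy, Recv, Send}; Z4 = {Crit, Busy, Send}; fixed.
Sat(AG (¬error → E[full U ack])) = {Crit, Busy, Send}
AF (AG (¬error → E[full U ack])): least fixpoint, start Z0 = {Crit, Busy, Send}, add states with every successor in Z. Already a fixed point.
Sat(AF (AG (¬error → E[full U ack]))) = {Crit, Busy, Send}
|Sat(AF (AG (¬error → E[full U ack])))| = |{Crit, Busy, Send}| = 3.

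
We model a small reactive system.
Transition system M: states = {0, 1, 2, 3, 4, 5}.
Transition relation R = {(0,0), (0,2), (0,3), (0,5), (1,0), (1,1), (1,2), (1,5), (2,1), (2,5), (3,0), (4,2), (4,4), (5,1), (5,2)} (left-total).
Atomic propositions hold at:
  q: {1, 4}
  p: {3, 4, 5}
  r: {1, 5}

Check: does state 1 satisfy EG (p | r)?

Yes

Sat(p | r) = {1, 3, 4, 5}
EG (p | r): greatest fixpoint, start Z0 = {1, 3, 4, 5}, keep only states in Sat with some successor in Z. Z1 = {1, 4, 5}; fixed.
Sat(EG (p | r)) = {1, 4, 5}
1 ∈ Sat(EG (p | r)) = {1, 4, 5}, so the formula holds at 1.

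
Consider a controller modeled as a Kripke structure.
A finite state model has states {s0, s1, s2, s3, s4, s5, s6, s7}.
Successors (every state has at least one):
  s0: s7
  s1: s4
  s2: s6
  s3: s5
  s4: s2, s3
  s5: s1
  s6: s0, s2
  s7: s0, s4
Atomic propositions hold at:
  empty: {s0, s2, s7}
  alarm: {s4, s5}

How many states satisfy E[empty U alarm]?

4

E[empty U alarm]: least fixpoint, start Z0 = Sat(alarm) = {s4, s5}, add states in Sat(empty) with some successor in Z. Z1 = {s4, s5, s7}; Z2 = {s0, s4, s5, s7}; fixed.
Sat(E[empty U alarm]) = {s0, s4, s5, s7}
|Sat(E[empty U alarm])| = |{s0, s4, s5, s7}| = 4.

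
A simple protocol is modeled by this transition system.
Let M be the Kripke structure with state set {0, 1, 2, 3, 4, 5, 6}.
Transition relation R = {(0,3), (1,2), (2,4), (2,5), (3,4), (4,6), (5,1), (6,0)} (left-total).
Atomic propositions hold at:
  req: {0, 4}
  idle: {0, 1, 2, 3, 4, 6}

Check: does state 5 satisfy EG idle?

EG idle: greatest fixpoint, start Z0 = {0, 1, 2, 3, 4, 6}, keep only states in Sat with some successor in Z. Already a fixed point.
Sat(EG idle) = {0, 1, 2, 3, 4, 6}
5 ∉ Sat(EG idle) = {0, 1, 2, 3, 4, 6}, so the formula does not hold at 5.

No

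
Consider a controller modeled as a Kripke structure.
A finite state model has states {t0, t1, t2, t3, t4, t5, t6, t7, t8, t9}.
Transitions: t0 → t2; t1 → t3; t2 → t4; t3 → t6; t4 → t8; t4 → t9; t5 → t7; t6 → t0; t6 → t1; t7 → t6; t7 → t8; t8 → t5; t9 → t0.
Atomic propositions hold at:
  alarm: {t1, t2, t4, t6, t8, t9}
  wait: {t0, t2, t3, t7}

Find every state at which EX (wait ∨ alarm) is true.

Sat(wait ∨ alarm) = {t0, t1, t2, t3, t4, t6, t7, t8, t9}
Sat(EX (wait ∨ alarm)) = {s : some successor in {t0, t1, t2, t3, t4, t6, t7, t8, t9}} = {t0, t1, t2, t3, t4, t5, t6, t7, t9}

{t0, t1, t2, t3, t4, t5, t6, t7, t9}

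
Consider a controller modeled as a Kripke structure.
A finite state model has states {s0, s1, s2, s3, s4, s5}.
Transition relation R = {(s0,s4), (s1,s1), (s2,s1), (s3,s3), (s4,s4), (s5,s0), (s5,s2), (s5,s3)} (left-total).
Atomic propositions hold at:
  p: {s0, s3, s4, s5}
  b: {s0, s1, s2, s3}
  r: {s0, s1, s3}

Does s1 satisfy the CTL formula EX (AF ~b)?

Sat(~b) = {s4, s5}
AF ~b: least fixpoint, start Z0 = {s4, s5}, add states with every successor in Z. Z1 = {s0, s4, s5}; fixed.
Sat(AF ~b) = {s0, s4, s5}
Sat(EX (AF ~b)) = {s : some successor in {s0, s4, s5}} = {s0, s4, s5}
s1 ∉ Sat(EX (AF ~b)) = {s0, s4, s5}, so the formula does not hold at s1.

No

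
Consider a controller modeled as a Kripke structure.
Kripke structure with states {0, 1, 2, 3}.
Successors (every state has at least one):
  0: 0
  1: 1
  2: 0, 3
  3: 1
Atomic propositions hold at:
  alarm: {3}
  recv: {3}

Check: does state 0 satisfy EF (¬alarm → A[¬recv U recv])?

Sat(¬alarm) = {0, 1, 2}
Sat(¬recv) = {0, 1, 2}
A[¬recv U recv]: least fixpoint, start Z0 = Sat(recv) = {3}, add states in Sat(¬recv) with every successor in Z. Already a fixed point.
Sat(A[¬recv U recv]) = {3}
Sat(¬alarm → A[¬recv U recv]) = {3}
EF (¬alarm → A[¬recv U recv]): least fixpoint, start Z0 = {3}, add states with some successor in Z. Z1 = {2, 3}; fixed.
Sat(EF (¬alarm → A[¬recv U recv])) = {2, 3}
0 ∉ Sat(EF (¬alarm → A[¬recv U recv])) = {2, 3}, so the formula does not hold at 0.

No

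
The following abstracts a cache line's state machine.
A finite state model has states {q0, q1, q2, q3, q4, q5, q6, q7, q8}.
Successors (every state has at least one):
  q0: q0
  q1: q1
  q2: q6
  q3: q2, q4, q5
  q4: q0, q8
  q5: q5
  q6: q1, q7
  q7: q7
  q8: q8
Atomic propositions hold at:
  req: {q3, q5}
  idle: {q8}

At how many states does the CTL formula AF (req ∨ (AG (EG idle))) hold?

3

EG idle: greatest fixpoint, start Z0 = {q8}, keep only states in Sat with some successor in Z. Already a fixed point.
Sat(EG idle) = {q8}
AG (EG idle): greatest fixpoint, start Z0 = {q8}, keep only states in Sat with every successor in Z. Already a fixed point.
Sat(AG (EG idle)) = {q8}
Sat(req ∨ (AG (EG idle))) = {q3, q5, q8}
AF (req ∨ (AG (EG idle))): least fixpoint, start Z0 = {q3, q5, q8}, add states with every successor in Z. Already a fixed point.
Sat(AF (req ∨ (AG (EG idle)))) = {q3, q5, q8}
|Sat(AF (req ∨ (AG (EG idle))))| = |{q3, q5, q8}| = 3.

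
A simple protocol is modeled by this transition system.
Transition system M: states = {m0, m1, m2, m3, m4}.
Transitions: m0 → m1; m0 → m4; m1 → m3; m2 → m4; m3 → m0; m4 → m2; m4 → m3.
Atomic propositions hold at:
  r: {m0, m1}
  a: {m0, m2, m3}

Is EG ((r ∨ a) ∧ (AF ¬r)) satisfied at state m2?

No

Sat(r ∨ a) = {m0, m1, m2, m3}
Sat(¬r) = {m2, m3, m4}
AF ¬r: least fixpoint, start Z0 = {m2, m3, m4}, add states with every successor in Z. Z1 = {m1, m2, m3, m4}; Z2 = {m0, m1, m2, m3, m4}; fixed.
Sat(AF ¬r) = {m0, m1, m2, m3, m4}
Sat((r ∨ a) ∧ (AF ¬r)) = {m0, m1, m2, m3}
EG ((r ∨ a) ∧ (AF ¬r)): greatest fixpoint, start Z0 = {m0, m1, m2, m3}, keep only states in Sat with some successor in Z. Z1 = {m0, m1, m3}; fixed.
Sat(EG ((r ∨ a) ∧ (AF ¬r))) = {m0, m1, m3}
m2 ∉ Sat(EG ((r ∨ a) ∧ (AF ¬r))) = {m0, m1, m3}, so the formula does not hold at m2.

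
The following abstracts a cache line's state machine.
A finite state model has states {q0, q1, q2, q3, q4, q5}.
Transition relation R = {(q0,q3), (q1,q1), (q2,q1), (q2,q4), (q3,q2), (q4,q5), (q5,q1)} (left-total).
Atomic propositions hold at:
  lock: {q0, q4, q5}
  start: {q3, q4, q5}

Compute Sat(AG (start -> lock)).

{q1, q2, q4, q5}

Sat(start -> lock) = {q0, q1, q2, q4, q5}
AG (start -> lock): greatest fixpoint, start Z0 = {q0, q1, q2, q4, q5}, keep only states in Sat with every successor in Z. Z1 = {q1, q2, q4, q5}; fixed.
Sat(AG (start -> lock)) = {q1, q2, q4, q5}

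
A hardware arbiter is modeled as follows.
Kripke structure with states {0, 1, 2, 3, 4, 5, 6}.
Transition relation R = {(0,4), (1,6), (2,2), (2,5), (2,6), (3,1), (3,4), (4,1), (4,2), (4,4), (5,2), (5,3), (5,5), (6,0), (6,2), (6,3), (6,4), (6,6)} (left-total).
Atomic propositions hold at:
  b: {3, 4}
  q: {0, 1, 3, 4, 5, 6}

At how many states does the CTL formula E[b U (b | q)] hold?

6

Sat(b | q) = {0, 1, 3, 4, 5, 6}
E[b U (b | q)]: least fixpoint, start Z0 = Sat((b | q)) = {0, 1, 3, 4, 5, 6}, add states in Sat(b) with some successor in Z. Already a fixed point.
Sat(E[b U (b | q)]) = {0, 1, 3, 4, 5, 6}
|Sat(E[b U (b | q)])| = |{0, 1, 3, 4, 5, 6}| = 6.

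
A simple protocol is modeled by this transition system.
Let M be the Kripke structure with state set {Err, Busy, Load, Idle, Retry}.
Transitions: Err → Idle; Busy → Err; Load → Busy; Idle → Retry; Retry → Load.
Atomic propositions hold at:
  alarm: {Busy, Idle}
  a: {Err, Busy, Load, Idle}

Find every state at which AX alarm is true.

{Err, Load}

Sat(AX alarm) = {s : every successor in {Busy, Idle}} = {Err, Load}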